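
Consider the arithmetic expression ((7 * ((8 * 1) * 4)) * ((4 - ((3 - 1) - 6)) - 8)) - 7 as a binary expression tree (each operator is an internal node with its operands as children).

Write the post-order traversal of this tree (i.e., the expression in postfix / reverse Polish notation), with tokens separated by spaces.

7 8 1 * 4 * * 4 3 1 - 6 - - 8 - * 7 -

Post-order on an expression tree gives postfix notation: for each operator, emit left operand, right operand, then the operator.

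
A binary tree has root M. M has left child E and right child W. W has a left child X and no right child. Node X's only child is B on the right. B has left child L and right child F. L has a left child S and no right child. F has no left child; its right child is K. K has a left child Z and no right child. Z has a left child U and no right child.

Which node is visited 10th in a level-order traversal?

Z

Level-order visits nodes level by level from the root, left to right within each level.
Level 0: M
Level 1: E, W
Level 2: X
Level 3: B
Level 4: L, F
Level 5: S, K
Level 6: Z
Level 7: U
Full level-order sequence: M, E, W, X, B, L, F, S, K, Z, U.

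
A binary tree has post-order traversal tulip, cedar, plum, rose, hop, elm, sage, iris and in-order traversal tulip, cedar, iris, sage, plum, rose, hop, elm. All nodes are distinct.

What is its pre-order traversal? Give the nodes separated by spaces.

iris cedar tulip sage elm hop rose plum

The last element of post-order is the root; it splits in-order into left and right subtrees.
Root iris: left subtree has 2 nodes {tulip, cedar}, right has 5 {sage, plum, rose, hop, elm}.
  Root cedar: left subtree has 1 node {tulip}, right has 0 { }.
  Root sage: left subtree has 0 nodes { }, right has 4 {plum, rose, hop, elm}.
    Root elm: left subtree has 3 nodes {plum, rose, hop}, right has 0 { }.
      Root hop: left subtree has 2 nodes {plum, rose}, right has 0 { }.
        Root rose: left subtree has 1 node {plum}, right has 0 { }.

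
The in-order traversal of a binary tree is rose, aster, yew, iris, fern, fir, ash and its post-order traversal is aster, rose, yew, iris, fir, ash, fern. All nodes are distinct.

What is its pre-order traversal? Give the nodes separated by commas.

The last element of post-order is the root; it splits in-order into left and right subtrees.
Root fern: left subtree has 4 nodes {rose, aster, yew, iris}, right has 2 {fir, ash}.
  Root iris: left subtree has 3 nodes {rose, aster, yew}, right has 0 { }.
    Root yew: left subtree has 2 nodes {rose, aster}, right has 0 { }.
      Root rose: left subtree has 0 nodes { }, right has 1 {aster}.
  Root ash: left subtree has 1 node {fir}, right has 0 { }.

fern, iris, yew, rose, aster, ash, fir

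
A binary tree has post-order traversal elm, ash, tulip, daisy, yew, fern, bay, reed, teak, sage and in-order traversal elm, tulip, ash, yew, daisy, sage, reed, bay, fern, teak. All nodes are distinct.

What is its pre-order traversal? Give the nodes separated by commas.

The last element of post-order is the root; it splits in-order into left and right subtrees.
Root sage: left subtree has 5 nodes {elm, tulip, ash, yew, daisy}, right has 4 {reed, bay, fern, teak}.
  Root yew: left subtree has 3 nodes {elm, tulip, ash}, right has 1 {daisy}.
    Root tulip: left subtree has 1 node {elm}, right has 1 {ash}.
  Root teak: left subtree has 3 nodes {reed, bay, fern}, right has 0 { }.
    Root reed: left subtree has 0 nodes { }, right has 2 {bay, fern}.
      Root bay: left subtree has 0 nodes { }, right has 1 {fern}.

sage, yew, tulip, elm, ash, daisy, teak, reed, bay, fern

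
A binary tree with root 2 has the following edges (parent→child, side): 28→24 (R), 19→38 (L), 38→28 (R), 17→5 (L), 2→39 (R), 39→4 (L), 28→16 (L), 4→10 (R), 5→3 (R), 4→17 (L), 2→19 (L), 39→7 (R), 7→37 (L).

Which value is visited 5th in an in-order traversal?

In-order visits the left subtree, then the node, then the right subtree.
At 2: go left to 19.
  At 19: go left to 38.
    At 38: no left child.
    Visit 38.
    At 38: go right to 28.
      At 28: go left to 16.
        16 is a leaf — visit 16.
      Visit 28.
      At 28: go right to 24.
        24 is a leaf — visit 24.
  Visit 19.
  At 19: no right child.
Visit 2.
At 2: go right to 39.
  At 39: go left to 4.
    At 4: go left to 17.
      At 17: go left to 5.
        At 5: no left child.
        Visit 5.
        At 5: go right to 3.
          3 is a leaf — visit 3.
      Visit 17.
      At 17: no right child.
    Visit 4.
    At 4: go right to 10.
      10 is a leaf — visit 10.
  Visit 39.
  At 39: go right to 7.
    At 7: go left to 37.
      37 is a leaf — visit 37.
    Visit 7.
    At 7: no right child.
Full in-order sequence: 38, 16, 28, 24, 19, 2, 5, 3, 17, 4, 10, 39, 37, 7.

19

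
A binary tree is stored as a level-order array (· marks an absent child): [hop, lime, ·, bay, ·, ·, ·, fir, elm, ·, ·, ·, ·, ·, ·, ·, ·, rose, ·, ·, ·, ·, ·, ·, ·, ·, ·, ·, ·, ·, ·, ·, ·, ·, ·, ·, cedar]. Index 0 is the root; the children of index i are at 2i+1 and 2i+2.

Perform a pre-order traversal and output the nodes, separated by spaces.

hop lime bay fir elm rose cedar

Pre-order visits the node, then its left subtree, then its right subtree.
Visit hop.
At hop: go left to lime.
  Visit lime.
  At lime: go left to bay.
    Visit bay.
    At bay: go left to fir.
      fir is a leaf — visit fir.
    At bay: go right to elm.
      Visit elm.
      At elm: go left to rose.
        Visit rose.
        At rose: no left child.
        At rose: go right to cedar.
          cedar is a leaf — visit cedar.
      At elm: no right child.
  At lime: no right child.
At hop: no right child.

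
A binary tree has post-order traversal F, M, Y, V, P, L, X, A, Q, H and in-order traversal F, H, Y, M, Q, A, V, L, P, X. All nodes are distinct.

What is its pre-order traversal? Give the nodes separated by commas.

H, F, Q, Y, M, A, X, L, V, P

The last element of post-order is the root; it splits in-order into left and right subtrees.
Root H: left subtree has 1 node {F}, right has 8 {Y, M, Q, A, V, L, P, X}.
  Root Q: left subtree has 2 nodes {Y, M}, right has 5 {A, V, L, P, X}.
    Root Y: left subtree has 0 nodes { }, right has 1 {M}.
    Root A: left subtree has 0 nodes { }, right has 4 {V, L, P, X}.
      Root X: left subtree has 3 nodes {V, L, P}, right has 0 { }.
        Root L: left subtree has 1 node {V}, right has 1 {P}.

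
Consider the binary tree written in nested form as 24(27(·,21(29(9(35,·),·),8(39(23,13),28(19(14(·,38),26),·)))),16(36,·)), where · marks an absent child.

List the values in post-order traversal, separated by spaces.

Post-order visits the left subtree, then the right subtree, then the node.
At 24: go left to 27.
  At 27: no left child.
  At 27: go right to 21.
    At 21: go left to 29.
      At 29: go left to 9.
        At 9: go left to 35.
          35 is a leaf — visit 35.
        At 9: no right child.
        Visit 9.
      At 29: no right child.
      Visit 29.
    At 21: go right to 8.
      At 8: go left to 39.
        At 39: go left to 23.
          23 is a leaf — visit 23.
        At 39: go right to 13.
          13 is a leaf — visit 13.
        Visit 39.
      At 8: go right to 28.
        At 28: go left to 19.
          At 19: go left to 14.
            At 14: no left child.
            At 14: go right to 38.
              38 is a leaf — visit 38.
            Visit 14.
          At 19: go right to 26.
            26 is a leaf — visit 26.
          Visit 19.
        At 28: no right child.
        Visit 28.
      Visit 8.
    Visit 21.
  Visit 27.
At 24: go right to 16.
  At 16: go left to 36.
    36 is a leaf — visit 36.
  At 16: no right child.
  Visit 16.
Visit 24.

35 9 29 23 13 39 38 14 26 19 28 8 21 27 36 16 24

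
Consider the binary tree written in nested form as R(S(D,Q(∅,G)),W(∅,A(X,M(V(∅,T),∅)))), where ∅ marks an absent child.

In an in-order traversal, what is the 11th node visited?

M

In-order visits the left subtree, then the node, then the right subtree.
At R: go left to S.
  At S: go left to D.
    D is a leaf — visit D.
  Visit S.
  At S: go right to Q.
    At Q: no left child.
    Visit Q.
    At Q: go right to G.
      G is a leaf — visit G.
Visit R.
At R: go right to W.
  At W: no left child.
  Visit W.
  At W: go right to A.
    At A: go left to X.
      X is a leaf — visit X.
    Visit A.
    At A: go right to M.
      At M: go left to V.
        At V: no left child.
        Visit V.
        At V: go right to T.
          T is a leaf — visit T.
      Visit M.
      At M: no right child.
Full in-order sequence: D, S, Q, G, R, W, X, A, V, T, M.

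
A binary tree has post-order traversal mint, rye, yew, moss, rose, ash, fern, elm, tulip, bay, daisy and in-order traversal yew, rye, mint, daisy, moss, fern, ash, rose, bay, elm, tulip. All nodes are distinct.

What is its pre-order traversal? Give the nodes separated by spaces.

daisy yew rye mint bay fern moss ash rose tulip elm

The last element of post-order is the root; it splits in-order into left and right subtrees.
Root daisy: left subtree has 3 nodes {yew, rye, mint}, right has 7 {moss, fern, ash, rose, bay, elm, tulip}.
  Root yew: left subtree has 0 nodes { }, right has 2 {rye, mint}.
    Root rye: left subtree has 0 nodes { }, right has 1 {mint}.
  Root bay: left subtree has 4 nodes {moss, fern, ash, rose}, right has 2 {elm, tulip}.
    Root fern: left subtree has 1 node {moss}, right has 2 {ash, rose}.
      Root ash: left subtree has 0 nodes { }, right has 1 {rose}.
    Root tulip: left subtree has 1 node {elm}, right has 0 { }.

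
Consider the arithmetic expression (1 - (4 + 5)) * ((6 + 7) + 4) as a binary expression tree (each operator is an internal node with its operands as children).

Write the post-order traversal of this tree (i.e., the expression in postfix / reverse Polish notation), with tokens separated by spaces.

Post-order on an expression tree gives postfix notation: for each operator, emit left operand, right operand, then the operator.

1 4 5 + - 6 7 + 4 + *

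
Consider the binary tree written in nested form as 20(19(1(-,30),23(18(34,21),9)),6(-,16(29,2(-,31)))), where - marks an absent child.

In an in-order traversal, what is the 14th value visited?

31

In-order visits the left subtree, then the node, then the right subtree.
At 20: go left to 19.
  At 19: go left to 1.
    At 1: no left child.
    Visit 1.
    At 1: go right to 30.
      30 is a leaf — visit 30.
  Visit 19.
  At 19: go right to 23.
    At 23: go left to 18.
      At 18: go left to 34.
        34 is a leaf — visit 34.
      Visit 18.
      At 18: go right to 21.
        21 is a leaf — visit 21.
    Visit 23.
    At 23: go right to 9.
      9 is a leaf — visit 9.
Visit 20.
At 20: go right to 6.
  At 6: no left child.
  Visit 6.
  At 6: go right to 16.
    At 16: go left to 29.
      29 is a leaf — visit 29.
    Visit 16.
    At 16: go right to 2.
      At 2: no left child.
      Visit 2.
      At 2: go right to 31.
        31 is a leaf — visit 31.
Full in-order sequence: 1, 30, 19, 34, 18, 21, 23, 9, 20, 6, 29, 16, 2, 31.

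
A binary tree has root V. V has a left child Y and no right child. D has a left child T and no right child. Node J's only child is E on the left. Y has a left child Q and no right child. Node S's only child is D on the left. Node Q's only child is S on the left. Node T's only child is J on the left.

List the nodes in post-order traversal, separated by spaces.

Post-order visits the left subtree, then the right subtree, then the node.
At V: go left to Y.
  At Y: go left to Q.
    At Q: go left to S.
      At S: go left to D.
        At D: go left to T.
          At T: go left to J.
            At J: go left to E.
              E is a leaf — visit E.
            At J: no right child.
            Visit J.
          At T: no right child.
          Visit T.
        At D: no right child.
        Visit D.
      At S: no right child.
      Visit S.
    At Q: no right child.
    Visit Q.
  At Y: no right child.
  Visit Y.
At V: no right child.
Visit V.

E J T D S Q Y V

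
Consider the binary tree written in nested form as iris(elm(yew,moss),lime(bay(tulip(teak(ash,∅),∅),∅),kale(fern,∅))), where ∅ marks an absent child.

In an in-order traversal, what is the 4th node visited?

iris

In-order visits the left subtree, then the node, then the right subtree.
At iris: go left to elm.
  At elm: go left to yew.
    yew is a leaf — visit yew.
  Visit elm.
  At elm: go right to moss.
    moss is a leaf — visit moss.
Visit iris.
At iris: go right to lime.
  At lime: go left to bay.
    At bay: go left to tulip.
      At tulip: go left to teak.
        At teak: go left to ash.
          ash is a leaf — visit ash.
        Visit teak.
        At teak: no right child.
      Visit tulip.
      At tulip: no right child.
    Visit bay.
    At bay: no right child.
  Visit lime.
  At lime: go right to kale.
    At kale: go left to fern.
      fern is a leaf — visit fern.
    Visit kale.
    At kale: no right child.
Full in-order sequence: yew, elm, moss, iris, ash, teak, tulip, bay, lime, fern, kale.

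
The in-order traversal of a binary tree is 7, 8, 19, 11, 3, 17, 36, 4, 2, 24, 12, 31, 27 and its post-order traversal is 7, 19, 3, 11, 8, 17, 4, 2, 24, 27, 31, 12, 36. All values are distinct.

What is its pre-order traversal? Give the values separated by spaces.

The last element of post-order is the root; it splits in-order into left and right subtrees.
Root 36: left subtree has 6 nodes {7, 8, 19, 11, 3, 17}, right has 6 {4, 2, 24, 12, 31, 27}.
  Root 17: left subtree has 5 nodes {7, 8, 19, 11, 3}, right has 0 { }.
    Root 8: left subtree has 1 node {7}, right has 3 {19, 11, 3}.
      Root 11: left subtree has 1 node {19}, right has 1 {3}.
  Root 12: left subtree has 3 nodes {4, 2, 24}, right has 2 {31, 27}.
    Root 24: left subtree has 2 nodes {4, 2}, right has 0 { }.
      Root 2: left subtree has 1 node {4}, right has 0 { }.
    Root 31: left subtree has 0 nodes { }, right has 1 {27}.

36 17 8 7 11 19 3 12 24 2 4 31 27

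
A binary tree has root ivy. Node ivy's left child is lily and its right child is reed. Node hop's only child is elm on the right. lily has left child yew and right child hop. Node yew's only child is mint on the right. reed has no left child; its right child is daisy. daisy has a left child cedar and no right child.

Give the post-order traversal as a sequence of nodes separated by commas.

mint, yew, elm, hop, lily, cedar, daisy, reed, ivy

Post-order visits the left subtree, then the right subtree, then the node.
At ivy: go left to lily.
  At lily: go left to yew.
    At yew: no left child.
    At yew: go right to mint.
      mint is a leaf — visit mint.
    Visit yew.
  At lily: go right to hop.
    At hop: no left child.
    At hop: go right to elm.
      elm is a leaf — visit elm.
    Visit hop.
  Visit lily.
At ivy: go right to reed.
  At reed: no left child.
  At reed: go right to daisy.
    At daisy: go left to cedar.
      cedar is a leaf — visit cedar.
    At daisy: no right child.
    Visit daisy.
  Visit reed.
Visit ivy.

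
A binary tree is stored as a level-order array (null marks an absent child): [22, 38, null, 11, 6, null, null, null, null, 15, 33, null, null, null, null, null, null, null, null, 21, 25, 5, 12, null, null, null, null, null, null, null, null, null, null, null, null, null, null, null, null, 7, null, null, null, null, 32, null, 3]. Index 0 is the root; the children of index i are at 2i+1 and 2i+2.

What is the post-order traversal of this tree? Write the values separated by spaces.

11 7 21 25 15 32 5 3 12 33 6 38 22

Post-order visits the left subtree, then the right subtree, then the node.
At 22: go left to 38.
  At 38: go left to 11.
    11 is a leaf — visit 11.
  At 38: go right to 6.
    At 6: go left to 15.
      At 15: go left to 21.
        At 21: go left to 7.
          7 is a leaf — visit 7.
        At 21: no right child.
        Visit 21.
      At 15: go right to 25.
        25 is a leaf — visit 25.
      Visit 15.
    At 6: go right to 33.
      At 33: go left to 5.
        At 5: no left child.
        At 5: go right to 32.
          32 is a leaf — visit 32.
        Visit 5.
      At 33: go right to 12.
        At 12: no left child.
        At 12: go right to 3.
          3 is a leaf — visit 3.
        Visit 12.
      Visit 33.
    Visit 6.
  Visit 38.
At 22: no right child.
Visit 22.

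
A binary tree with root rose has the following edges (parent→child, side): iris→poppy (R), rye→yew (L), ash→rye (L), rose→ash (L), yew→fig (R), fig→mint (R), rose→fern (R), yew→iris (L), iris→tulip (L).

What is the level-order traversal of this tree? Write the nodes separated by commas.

rose, ash, fern, rye, yew, iris, fig, tulip, poppy, mint

Level-order visits nodes level by level from the root, left to right within each level.
Level 0: rose
Level 1: ash, fern
Level 2: rye
Level 3: yew
Level 4: iris, fig
Level 5: tulip, poppy, mint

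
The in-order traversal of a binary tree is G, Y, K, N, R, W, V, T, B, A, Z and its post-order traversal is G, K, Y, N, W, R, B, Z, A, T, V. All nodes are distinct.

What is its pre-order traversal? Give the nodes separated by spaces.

V R N Y G K W T A B Z

The last element of post-order is the root; it splits in-order into left and right subtrees.
Root V: left subtree has 6 nodes {G, Y, K, N, R, W}, right has 4 {T, B, A, Z}.
  Root R: left subtree has 4 nodes {G, Y, K, N}, right has 1 {W}.
    Root N: left subtree has 3 nodes {G, Y, K}, right has 0 { }.
      Root Y: left subtree has 1 node {G}, right has 1 {K}.
  Root T: left subtree has 0 nodes { }, right has 3 {B, A, Z}.
    Root A: left subtree has 1 node {B}, right has 1 {Z}.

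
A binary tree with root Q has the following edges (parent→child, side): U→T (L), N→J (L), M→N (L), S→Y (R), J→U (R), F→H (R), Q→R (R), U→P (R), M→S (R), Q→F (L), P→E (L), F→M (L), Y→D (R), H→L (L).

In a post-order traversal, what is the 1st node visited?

T

Post-order visits the left subtree, then the right subtree, then the node.
At Q: go left to F.
  At F: go left to M.
    At M: go left to N.
      At N: go left to J.
        At J: no left child.
        At J: go right to U.
          At U: go left to T.
            T is a leaf — visit T.
          At U: go right to P.
            At P: go left to E.
              E is a leaf — visit E.
            At P: no right child.
            Visit P.
          Visit U.
        Visit J.
      At N: no right child.
      Visit N.
    At M: go right to S.
      At S: no left child.
      At S: go right to Y.
        At Y: no left child.
        At Y: go right to D.
          D is a leaf — visit D.
        Visit Y.
      Visit S.
    Visit M.
  At F: go right to H.
    At H: go left to L.
      L is a leaf — visit L.
    At H: no right child.
    Visit H.
  Visit F.
At Q: go right to R.
  R is a leaf — visit R.
Visit Q.
Full post-order sequence: T, E, P, U, J, N, D, Y, S, M, L, H, F, R, Q.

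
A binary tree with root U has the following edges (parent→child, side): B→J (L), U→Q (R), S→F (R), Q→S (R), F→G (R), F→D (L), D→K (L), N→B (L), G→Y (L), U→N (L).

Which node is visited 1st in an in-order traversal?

J

In-order visits the left subtree, then the node, then the right subtree.
At U: go left to N.
  At N: go left to B.
    At B: go left to J.
      J is a leaf — visit J.
    Visit B.
    At B: no right child.
  Visit N.
  At N: no right child.
Visit U.
At U: go right to Q.
  At Q: no left child.
  Visit Q.
  At Q: go right to S.
    At S: no left child.
    Visit S.
    At S: go right to F.
      At F: go left to D.
        At D: go left to K.
          K is a leaf — visit K.
        Visit D.
        At D: no right child.
      Visit F.
      At F: go right to G.
        At G: go left to Y.
          Y is a leaf — visit Y.
        Visit G.
        At G: no right child.
Full in-order sequence: J, B, N, U, Q, S, K, D, F, Y, G.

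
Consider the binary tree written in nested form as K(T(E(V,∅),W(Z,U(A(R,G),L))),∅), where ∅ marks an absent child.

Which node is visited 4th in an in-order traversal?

In-order visits the left subtree, then the node, then the right subtree.
At K: go left to T.
  At T: go left to E.
    At E: go left to V.
      V is a leaf — visit V.
    Visit E.
    At E: no right child.
  Visit T.
  At T: go right to W.
    At W: go left to Z.
      Z is a leaf — visit Z.
    Visit W.
    At W: go right to U.
      At U: go left to A.
        At A: go left to R.
          R is a leaf — visit R.
        Visit A.
        At A: go right to G.
          G is a leaf — visit G.
      Visit U.
      At U: go right to L.
        L is a leaf — visit L.
Visit K.
At K: no right child.
Full in-order sequence: V, E, T, Z, W, R, A, G, U, L, K.

Z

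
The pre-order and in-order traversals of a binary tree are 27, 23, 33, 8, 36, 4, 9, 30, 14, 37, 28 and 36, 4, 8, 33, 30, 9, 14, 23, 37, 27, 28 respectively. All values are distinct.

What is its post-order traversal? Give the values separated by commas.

The first element of pre-order is the root; it splits in-order into left and right subtrees.
Root 27: left subtree has 9 nodes {36, 4, 8, 33, 30, 9, 14, 23, 37}, right has 1 {28}.
  Root 23: left subtree has 7 nodes {36, 4, 8, 33, 30, 9, 14}, right has 1 {37}.
    Root 33: left subtree has 3 nodes {36, 4, 8}, right has 3 {30, 9, 14}.
      Root 8: left subtree has 2 nodes {36, 4}, right has 0 { }.
        Root 36: left subtree has 0 nodes { }, right has 1 {4}.
      Root 9: left subtree has 1 node {30}, right has 1 {14}.

4, 36, 8, 30, 14, 9, 33, 37, 23, 28, 27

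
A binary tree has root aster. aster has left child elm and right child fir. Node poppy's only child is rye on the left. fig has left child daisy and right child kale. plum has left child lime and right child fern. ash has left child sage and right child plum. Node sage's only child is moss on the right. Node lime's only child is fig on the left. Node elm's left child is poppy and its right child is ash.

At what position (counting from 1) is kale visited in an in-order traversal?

In-order visits the left subtree, then the node, then the right subtree.
At aster: go left to elm.
  At elm: go left to poppy.
    At poppy: go left to rye.
      rye is a leaf — visit rye.
    Visit poppy.
    At poppy: no right child.
  Visit elm.
  At elm: go right to ash.
    At ash: go left to sage.
      At sage: no left child.
      Visit sage.
      At sage: go right to moss.
        moss is a leaf — visit moss.
    Visit ash.
    At ash: go right to plum.
      At plum: go left to lime.
        At lime: go left to fig.
          At fig: go left to daisy.
            daisy is a leaf — visit daisy.
          Visit fig.
          At fig: go right to kale.
            kale is a leaf — visit kale.
        Visit lime.
        At lime: no right child.
      Visit plum.
      At plum: go right to fern.
        fern is a leaf — visit fern.
Visit aster.
At aster: go right to fir.
  fir is a leaf — visit fir.
Full in-order sequence: rye, poppy, elm, sage, moss, ash, daisy, fig, kale, lime, plum, fern, aster, fir.

9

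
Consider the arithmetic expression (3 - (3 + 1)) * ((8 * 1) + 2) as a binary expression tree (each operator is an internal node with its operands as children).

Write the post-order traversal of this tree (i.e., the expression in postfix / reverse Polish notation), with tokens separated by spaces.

3 3 1 + - 8 1 * 2 + *

Post-order on an expression tree gives postfix notation: for each operator, emit left operand, right operand, then the operator.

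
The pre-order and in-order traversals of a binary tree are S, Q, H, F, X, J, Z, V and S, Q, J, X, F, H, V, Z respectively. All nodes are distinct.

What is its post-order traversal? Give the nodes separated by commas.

J, X, F, V, Z, H, Q, S

The first element of pre-order is the root; it splits in-order into left and right subtrees.
Root S: left subtree has 0 nodes { }, right has 7 {Q, J, X, F, H, V, Z}.
  Root Q: left subtree has 0 nodes { }, right has 6 {J, X, F, H, V, Z}.
    Root H: left subtree has 3 nodes {J, X, F}, right has 2 {V, Z}.
      Root F: left subtree has 2 nodes {J, X}, right has 0 { }.
        Root X: left subtree has 1 node {J}, right has 0 { }.
      Root Z: left subtree has 1 node {V}, right has 0 { }.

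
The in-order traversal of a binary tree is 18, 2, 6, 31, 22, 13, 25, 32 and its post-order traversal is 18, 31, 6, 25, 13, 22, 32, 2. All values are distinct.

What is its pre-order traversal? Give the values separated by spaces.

The last element of post-order is the root; it splits in-order into left and right subtrees.
Root 2: left subtree has 1 node {18}, right has 6 {6, 31, 22, 13, 25, 32}.
  Root 32: left subtree has 5 nodes {6, 31, 22, 13, 25}, right has 0 { }.
    Root 22: left subtree has 2 nodes {6, 31}, right has 2 {13, 25}.
      Root 6: left subtree has 0 nodes { }, right has 1 {31}.
      Root 13: left subtree has 0 nodes { }, right has 1 {25}.

2 18 32 22 6 31 13 25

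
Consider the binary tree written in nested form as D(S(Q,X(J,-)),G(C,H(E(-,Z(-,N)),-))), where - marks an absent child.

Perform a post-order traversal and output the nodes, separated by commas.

Q, J, X, S, C, N, Z, E, H, G, D

Post-order visits the left subtree, then the right subtree, then the node.
At D: go left to S.
  At S: go left to Q.
    Q is a leaf — visit Q.
  At S: go right to X.
    At X: go left to J.
      J is a leaf — visit J.
    At X: no right child.
    Visit X.
  Visit S.
At D: go right to G.
  At G: go left to C.
    C is a leaf — visit C.
  At G: go right to H.
    At H: go left to E.
      At E: no left child.
      At E: go right to Z.
        At Z: no left child.
        At Z: go right to N.
          N is a leaf — visit N.
        Visit Z.
      Visit E.
    At H: no right child.
    Visit H.
  Visit G.
Visit D.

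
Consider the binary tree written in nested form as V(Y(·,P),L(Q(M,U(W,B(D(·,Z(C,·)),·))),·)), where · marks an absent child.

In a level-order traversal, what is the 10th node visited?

D

Level-order visits nodes level by level from the root, left to right within each level.
Level 0: V
Level 1: Y, L
Level 2: P, Q
Level 3: M, U
Level 4: W, B
Level 5: D
Level 6: Z
Level 7: C
Full level-order sequence: V, Y, L, P, Q, M, U, W, B, D, Z, C.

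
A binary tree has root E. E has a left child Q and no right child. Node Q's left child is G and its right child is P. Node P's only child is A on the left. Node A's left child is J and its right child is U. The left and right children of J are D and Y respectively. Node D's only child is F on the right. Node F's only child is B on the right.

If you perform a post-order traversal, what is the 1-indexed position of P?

9

Post-order visits the left subtree, then the right subtree, then the node.
At E: go left to Q.
  At Q: go left to G.
    G is a leaf — visit G.
  At Q: go right to P.
    At P: go left to A.
      At A: go left to J.
        At J: go left to D.
          At D: no left child.
          At D: go right to F.
            At F: no left child.
            At F: go right to B.
              B is a leaf — visit B.
            Visit F.
          Visit D.
        At J: go right to Y.
          Y is a leaf — visit Y.
        Visit J.
      At A: go right to U.
        U is a leaf — visit U.
      Visit A.
    At P: no right child.
    Visit P.
  Visit Q.
At E: no right child.
Visit E.
Full post-order sequence: G, B, F, D, Y, J, U, A, P, Q, E.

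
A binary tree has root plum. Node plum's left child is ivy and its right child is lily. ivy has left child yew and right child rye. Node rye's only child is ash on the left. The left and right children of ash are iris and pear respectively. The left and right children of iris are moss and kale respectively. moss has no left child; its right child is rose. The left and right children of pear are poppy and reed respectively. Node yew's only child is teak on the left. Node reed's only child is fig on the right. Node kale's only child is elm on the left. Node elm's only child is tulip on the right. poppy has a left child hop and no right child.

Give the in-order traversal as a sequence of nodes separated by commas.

In-order visits the left subtree, then the node, then the right subtree.
At plum: go left to ivy.
  At ivy: go left to yew.
    At yew: go left to teak.
      teak is a leaf — visit teak.
    Visit yew.
    At yew: no right child.
  Visit ivy.
  At ivy: go right to rye.
    At rye: go left to ash.
      At ash: go left to iris.
        At iris: go left to moss.
          At moss: no left child.
          Visit moss.
          At moss: go right to rose.
            rose is a leaf — visit rose.
        Visit iris.
        At iris: go right to kale.
          At kale: go left to elm.
            At elm: no left child.
            Visit elm.
            At elm: go right to tulip.
              tulip is a leaf — visit tulip.
          Visit kale.
          At kale: no right child.
      Visit ash.
      At ash: go right to pear.
        At pear: go left to poppy.
          At poppy: go left to hop.
            hop is a leaf — visit hop.
          Visit poppy.
          At poppy: no right child.
        Visit pear.
        At pear: go right to reed.
          At reed: no left child.
          Visit reed.
          At reed: go right to fig.
            fig is a leaf — visit fig.
    Visit rye.
    At rye: no right child.
Visit plum.
At plum: go right to lily.
  lily is a leaf — visit lily.

teak, yew, ivy, moss, rose, iris, elm, tulip, kale, ash, hop, poppy, pear, reed, fig, rye, plum, lily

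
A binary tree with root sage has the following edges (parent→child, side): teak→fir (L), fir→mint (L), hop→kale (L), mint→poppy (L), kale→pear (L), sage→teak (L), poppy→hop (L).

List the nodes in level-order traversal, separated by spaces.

Level-order visits nodes level by level from the root, left to right within each level.
Level 0: sage
Level 1: teak
Level 2: fir
Level 3: mint
Level 4: poppy
Level 5: hop
Level 6: kale
Level 7: pear

sage teak fir mint poppy hop kale pear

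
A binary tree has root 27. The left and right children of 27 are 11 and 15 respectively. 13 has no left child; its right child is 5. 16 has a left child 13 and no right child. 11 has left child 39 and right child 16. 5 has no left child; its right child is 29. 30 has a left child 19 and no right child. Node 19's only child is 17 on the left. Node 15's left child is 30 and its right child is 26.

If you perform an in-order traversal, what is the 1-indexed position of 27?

7

In-order visits the left subtree, then the node, then the right subtree.
At 27: go left to 11.
  At 11: go left to 39.
    39 is a leaf — visit 39.
  Visit 11.
  At 11: go right to 16.
    At 16: go left to 13.
      At 13: no left child.
      Visit 13.
      At 13: go right to 5.
        At 5: no left child.
        Visit 5.
        At 5: go right to 29.
          29 is a leaf — visit 29.
    Visit 16.
    At 16: no right child.
Visit 27.
At 27: go right to 15.
  At 15: go left to 30.
    At 30: go left to 19.
      At 19: go left to 17.
        17 is a leaf — visit 17.
      Visit 19.
      At 19: no right child.
    Visit 30.
    At 30: no right child.
  Visit 15.
  At 15: go right to 26.
    26 is a leaf — visit 26.
Full in-order sequence: 39, 11, 13, 5, 29, 16, 27, 17, 19, 30, 15, 26.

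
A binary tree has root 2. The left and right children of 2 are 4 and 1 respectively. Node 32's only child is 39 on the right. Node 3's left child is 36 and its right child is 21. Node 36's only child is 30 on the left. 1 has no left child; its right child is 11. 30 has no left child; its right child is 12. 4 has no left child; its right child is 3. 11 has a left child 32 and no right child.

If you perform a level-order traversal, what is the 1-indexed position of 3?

4

Level-order visits nodes level by level from the root, left to right within each level.
Level 0: 2
Level 1: 4, 1
Level 2: 3, 11
Level 3: 36, 21, 32
Level 4: 30, 39
Level 5: 12
Full level-order sequence: 2, 4, 1, 3, 11, 36, 21, 32, 30, 39, 12.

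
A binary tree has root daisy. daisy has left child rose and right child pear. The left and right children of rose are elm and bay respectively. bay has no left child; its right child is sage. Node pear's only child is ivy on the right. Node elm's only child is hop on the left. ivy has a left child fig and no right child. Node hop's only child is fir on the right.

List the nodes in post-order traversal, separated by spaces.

Post-order visits the left subtree, then the right subtree, then the node.
At daisy: go left to rose.
  At rose: go left to elm.
    At elm: go left to hop.
      At hop: no left child.
      At hop: go right to fir.
        fir is a leaf — visit fir.
      Visit hop.
    At elm: no right child.
    Visit elm.
  At rose: go right to bay.
    At bay: no left child.
    At bay: go right to sage.
      sage is a leaf — visit sage.
    Visit bay.
  Visit rose.
At daisy: go right to pear.
  At pear: no left child.
  At pear: go right to ivy.
    At ivy: go left to fig.
      fig is a leaf — visit fig.
    At ivy: no right child.
    Visit ivy.
  Visit pear.
Visit daisy.

fir hop elm sage bay rose fig ivy pear daisy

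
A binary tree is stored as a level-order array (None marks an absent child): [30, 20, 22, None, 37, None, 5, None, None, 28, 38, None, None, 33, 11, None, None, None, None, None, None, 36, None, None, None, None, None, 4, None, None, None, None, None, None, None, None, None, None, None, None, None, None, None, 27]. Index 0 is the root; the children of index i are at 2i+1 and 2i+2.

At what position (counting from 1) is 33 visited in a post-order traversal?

8

Post-order visits the left subtree, then the right subtree, then the node.
At 30: go left to 20.
  At 20: no left child.
  At 20: go right to 37.
    At 37: go left to 28.
      28 is a leaf — visit 28.
    At 37: go right to 38.
      At 38: go left to 36.
        At 36: go left to 27.
          27 is a leaf — visit 27.
        At 36: no right child.
        Visit 36.
      At 38: no right child.
      Visit 38.
    Visit 37.
  Visit 20.
At 30: go right to 22.
  At 22: no left child.
  At 22: go right to 5.
    At 5: go left to 33.
      At 33: go left to 4.
        4 is a leaf — visit 4.
      At 33: no right child.
      Visit 33.
    At 5: go right to 11.
      11 is a leaf — visit 11.
    Visit 5.
  Visit 22.
Visit 30.
Full post-order sequence: 28, 27, 36, 38, 37, 20, 4, 33, 11, 5, 22, 30.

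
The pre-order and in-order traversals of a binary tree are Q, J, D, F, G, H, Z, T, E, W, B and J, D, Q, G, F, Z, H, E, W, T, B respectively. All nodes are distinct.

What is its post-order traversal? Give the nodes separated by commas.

D, J, G, Z, W, E, B, T, H, F, Q

The first element of pre-order is the root; it splits in-order into left and right subtrees.
Root Q: left subtree has 2 nodes {J, D}, right has 8 {G, F, Z, H, E, W, T, B}.
  Root J: left subtree has 0 nodes { }, right has 1 {D}.
  Root F: left subtree has 1 node {G}, right has 6 {Z, H, E, W, T, B}.
    Root H: left subtree has 1 node {Z}, right has 4 {E, W, T, B}.
      Root T: left subtree has 2 nodes {E, W}, right has 1 {B}.
        Root E: left subtree has 0 nodes { }, right has 1 {W}.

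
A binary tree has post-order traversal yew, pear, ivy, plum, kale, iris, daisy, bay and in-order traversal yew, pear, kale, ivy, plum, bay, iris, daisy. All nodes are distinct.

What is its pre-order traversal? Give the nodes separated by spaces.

bay kale pear yew plum ivy daisy iris

The last element of post-order is the root; it splits in-order into left and right subtrees.
Root bay: left subtree has 5 nodes {yew, pear, kale, ivy, plum}, right has 2 {iris, daisy}.
  Root kale: left subtree has 2 nodes {yew, pear}, right has 2 {ivy, plum}.
    Root pear: left subtree has 1 node {yew}, right has 0 { }.
    Root plum: left subtree has 1 node {ivy}, right has 0 { }.
  Root daisy: left subtree has 1 node {iris}, right has 0 { }.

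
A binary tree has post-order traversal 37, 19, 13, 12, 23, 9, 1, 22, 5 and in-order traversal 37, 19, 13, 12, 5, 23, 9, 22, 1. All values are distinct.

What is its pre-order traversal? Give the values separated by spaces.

5 12 13 19 37 22 9 23 1

The last element of post-order is the root; it splits in-order into left and right subtrees.
Root 5: left subtree has 4 nodes {37, 19, 13, 12}, right has 4 {23, 9, 22, 1}.
  Root 12: left subtree has 3 nodes {37, 19, 13}, right has 0 { }.
    Root 13: left subtree has 2 nodes {37, 19}, right has 0 { }.
      Root 19: left subtree has 1 node {37}, right has 0 { }.
  Root 22: left subtree has 2 nodes {23, 9}, right has 1 {1}.
    Root 9: left subtree has 1 node {23}, right has 0 { }.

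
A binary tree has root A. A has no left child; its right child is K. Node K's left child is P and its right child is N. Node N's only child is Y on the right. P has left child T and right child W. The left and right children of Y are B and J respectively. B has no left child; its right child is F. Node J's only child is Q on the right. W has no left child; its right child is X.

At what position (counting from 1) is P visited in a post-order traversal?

4

Post-order visits the left subtree, then the right subtree, then the node.
At A: no left child.
At A: go right to K.
  At K: go left to P.
    At P: go left to T.
      T is a leaf — visit T.
    At P: go right to W.
      At W: no left child.
      At W: go right to X.
        X is a leaf — visit X.
      Visit W.
    Visit P.
  At K: go right to N.
    At N: no left child.
    At N: go right to Y.
      At Y: go left to B.
        At B: no left child.
        At B: go right to F.
          F is a leaf — visit F.
        Visit B.
      At Y: go right to J.
        At J: no left child.
        At J: go right to Q.
          Q is a leaf — visit Q.
        Visit J.
      Visit Y.
    Visit N.
  Visit K.
Visit A.
Full post-order sequence: T, X, W, P, F, B, Q, J, Y, N, K, A.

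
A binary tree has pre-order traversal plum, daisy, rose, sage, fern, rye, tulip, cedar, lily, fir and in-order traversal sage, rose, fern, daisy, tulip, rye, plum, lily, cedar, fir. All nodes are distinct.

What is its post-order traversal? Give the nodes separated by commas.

The first element of pre-order is the root; it splits in-order into left and right subtrees.
Root plum: left subtree has 6 nodes {sage, rose, fern, daisy, tulip, rye}, right has 3 {lily, cedar, fir}.
  Root daisy: left subtree has 3 nodes {sage, rose, fern}, right has 2 {tulip, rye}.
    Root rose: left subtree has 1 node {sage}, right has 1 {fern}.
    Root rye: left subtree has 1 node {tulip}, right has 0 { }.
  Root cedar: left subtree has 1 node {lily}, right has 1 {fir}.

sage, fern, rose, tulip, rye, daisy, lily, fir, cedar, plum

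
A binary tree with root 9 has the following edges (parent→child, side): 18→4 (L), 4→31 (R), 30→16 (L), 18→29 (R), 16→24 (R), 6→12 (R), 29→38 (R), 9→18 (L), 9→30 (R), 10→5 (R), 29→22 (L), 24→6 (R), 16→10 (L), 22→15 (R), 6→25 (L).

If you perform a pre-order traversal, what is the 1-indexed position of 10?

Pre-order visits the node, then its left subtree, then its right subtree.
Visit 9.
At 9: go left to 18.
  Visit 18.
  At 18: go left to 4.
    Visit 4.
    At 4: no left child.
    At 4: go right to 31.
      31 is a leaf — visit 31.
  At 18: go right to 29.
    Visit 29.
    At 29: go left to 22.
      Visit 22.
      At 22: no left child.
      At 22: go right to 15.
        15 is a leaf — visit 15.
    At 29: go right to 38.
      38 is a leaf — visit 38.
At 9: go right to 30.
  Visit 30.
  At 30: go left to 16.
    Visit 16.
    At 16: go left to 10.
      Visit 10.
      At 10: no left child.
      At 10: go right to 5.
        5 is a leaf — visit 5.
    At 16: go right to 24.
      Visit 24.
      At 24: no left child.
      At 24: go right to 6.
        Visit 6.
        At 6: go left to 25.
          25 is a leaf — visit 25.
        At 6: go right to 12.
          12 is a leaf — visit 12.
  At 30: no right child.
Full pre-order sequence: 9, 18, 4, 31, 29, 22, 15, 38, 30, 16, 10, 5, 24, 6, 25, 12.

11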